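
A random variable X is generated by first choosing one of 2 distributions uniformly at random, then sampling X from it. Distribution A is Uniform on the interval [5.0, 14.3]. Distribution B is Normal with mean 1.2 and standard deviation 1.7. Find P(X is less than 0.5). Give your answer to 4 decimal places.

0.1701

Conditional on each component, P(X < 0.5): A: 0; B: 0.340256.
By total probability, P(X < 0.5) = 0.5·0 + 0.5·0.340256 = 0.170128.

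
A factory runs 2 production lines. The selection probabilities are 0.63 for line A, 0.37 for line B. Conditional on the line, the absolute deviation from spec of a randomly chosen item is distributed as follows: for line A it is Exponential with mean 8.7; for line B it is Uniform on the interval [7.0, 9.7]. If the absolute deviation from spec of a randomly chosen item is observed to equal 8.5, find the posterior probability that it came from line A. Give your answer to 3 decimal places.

0.166

Likelihoods f(8.5 | ·): A: 0.0432683; B: 0.37037.
Posterior ∝ prior × likelihood. Numerator for A: 0.63·0.0432683 = 0.027259.
Normalizing constant: 0.63·0.0432683 + 0.37·0.37037 = 0.164296.
P(A | observation) = 0.027259 / 0.164296 = 0.165914.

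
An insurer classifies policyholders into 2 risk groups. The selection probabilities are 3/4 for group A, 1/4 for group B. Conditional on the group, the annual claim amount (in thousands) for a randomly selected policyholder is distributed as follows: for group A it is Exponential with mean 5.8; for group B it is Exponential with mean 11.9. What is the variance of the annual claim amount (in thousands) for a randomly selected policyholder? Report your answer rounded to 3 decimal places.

Per component, A: μ=5.8, E[X²]=67.28; B: μ=11.9, E[X²]=283.22.
E[X] = 0.75·5.8 + 0.25·11.9 = 7.325.
E[X²] = 0.75·67.28 + 0.25·283.22 = 121.265.
Var(X) = E[X²] − (E[X])² = 121.265 − 53.6556 = 67.6094.

67.609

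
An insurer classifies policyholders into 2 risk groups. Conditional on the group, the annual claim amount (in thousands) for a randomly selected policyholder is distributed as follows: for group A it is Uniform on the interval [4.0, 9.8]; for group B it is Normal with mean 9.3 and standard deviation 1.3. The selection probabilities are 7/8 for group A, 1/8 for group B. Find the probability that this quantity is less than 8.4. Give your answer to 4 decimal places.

Conditional on each group, P(X < 8.4): A: 0.758621; B: 0.244372.
By total probability, P(X < 8.4) = 0.875·0.758621 + 0.125·0.244372 = 0.69434.

0.6943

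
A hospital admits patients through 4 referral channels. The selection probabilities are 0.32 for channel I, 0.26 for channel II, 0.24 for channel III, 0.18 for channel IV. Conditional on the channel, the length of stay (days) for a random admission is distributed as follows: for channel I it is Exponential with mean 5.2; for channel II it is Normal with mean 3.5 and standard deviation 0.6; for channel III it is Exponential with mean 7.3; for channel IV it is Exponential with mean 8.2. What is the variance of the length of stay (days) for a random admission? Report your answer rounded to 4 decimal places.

36.7066

Per component, I: μ=5.2, E[X²]=54.08; II: μ=3.5, E[X²]=12.61; III: μ=7.3, E[X²]=106.58; IV: μ=8.2, E[X²]=134.48.
E[X] = 0.32·5.2 + 0.26·3.5 + 0.24·7.3 + 0.18·8.2 = 5.802.
E[X²] = 0.32·54.08 + 0.26·12.61 + 0.24·106.58 + 0.18·134.48 = 70.3698.
Var(X) = E[X²] − (E[X])² = 70.3698 − 33.6632 = 36.7066.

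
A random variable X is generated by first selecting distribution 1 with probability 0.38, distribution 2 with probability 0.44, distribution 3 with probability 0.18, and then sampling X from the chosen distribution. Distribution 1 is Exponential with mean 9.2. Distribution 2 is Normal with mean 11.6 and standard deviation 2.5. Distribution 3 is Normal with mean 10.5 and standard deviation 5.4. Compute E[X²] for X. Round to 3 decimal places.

151.377

For each component E[X²] = Var + (mean)², giving 1: 169.28; 2: 140.81; 3: 139.41.
Overall E[X²] = 0.38·169.28 + 0.44·140.81 + 0.18·139.41 = 151.377.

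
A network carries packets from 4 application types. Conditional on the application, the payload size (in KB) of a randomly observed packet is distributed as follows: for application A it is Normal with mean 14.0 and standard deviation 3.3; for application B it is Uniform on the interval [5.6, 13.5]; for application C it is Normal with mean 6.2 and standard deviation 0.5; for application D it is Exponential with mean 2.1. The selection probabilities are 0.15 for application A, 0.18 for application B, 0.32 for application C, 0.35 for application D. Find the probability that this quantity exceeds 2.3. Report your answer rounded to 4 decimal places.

Conditional on each application, P(X > 2.3): A: 0.999804; B: 1; C: 1; D: 0.33446.
By total probability, P(X > 2.3) = 0.15·0.999804 + 0.18·1 + 0.32·1 + 0.35·0.33446 = 0.767032.

0.7670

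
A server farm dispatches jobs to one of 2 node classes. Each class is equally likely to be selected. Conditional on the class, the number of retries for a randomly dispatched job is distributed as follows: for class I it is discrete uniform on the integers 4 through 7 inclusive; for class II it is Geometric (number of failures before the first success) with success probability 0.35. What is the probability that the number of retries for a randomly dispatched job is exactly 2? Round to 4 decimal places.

Conditional on each class, P(X = 2): I: 0; II: 0.147875.
By total probability, P(X = 2) = 0.5·0 + 0.5·0.147875 = 0.0739375.

0.0739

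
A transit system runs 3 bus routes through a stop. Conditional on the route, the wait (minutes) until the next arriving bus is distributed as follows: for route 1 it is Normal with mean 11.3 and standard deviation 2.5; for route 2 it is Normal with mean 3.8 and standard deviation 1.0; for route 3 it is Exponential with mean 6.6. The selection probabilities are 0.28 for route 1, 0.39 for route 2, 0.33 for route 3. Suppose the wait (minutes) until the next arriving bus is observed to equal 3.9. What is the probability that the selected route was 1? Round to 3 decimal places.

Likelihoods f(3.9 | ·): 1: 0.00199716; 2: 0.396953; 3: 0.0839127.
Posterior ∝ prior × likelihood. Numerator for 1: 0.28·0.00199716 = 0.000559205.
Normalizing constant: 0.28·0.00199716 + 0.39·0.396953 + 0.33·0.0839127 = 0.183062.
P(1 | observation) = 0.000559205 / 0.183062 = 0.00305473.

0.003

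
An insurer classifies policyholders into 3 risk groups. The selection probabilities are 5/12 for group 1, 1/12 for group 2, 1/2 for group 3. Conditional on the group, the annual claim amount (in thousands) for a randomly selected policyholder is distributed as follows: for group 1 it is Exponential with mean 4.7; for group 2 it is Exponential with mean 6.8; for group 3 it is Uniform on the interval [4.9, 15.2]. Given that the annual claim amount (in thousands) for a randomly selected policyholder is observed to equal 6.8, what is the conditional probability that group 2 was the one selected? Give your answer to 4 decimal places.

0.0610

Likelihoods f(6.8 | ·): 1: 0.0500681; 2: 0.0540999; 3: 0.0970874.
Posterior ∝ prior × likelihood. Numerator for 2: 0.0833333·0.0540999 = 0.00450833.
Normalizing constant: 0.416667·0.0500681 + 0.0833333·0.0540999 + 0.5·0.0970874 = 0.0739137.
P(2 | observation) = 0.00450833 / 0.0739137 = 0.0609944.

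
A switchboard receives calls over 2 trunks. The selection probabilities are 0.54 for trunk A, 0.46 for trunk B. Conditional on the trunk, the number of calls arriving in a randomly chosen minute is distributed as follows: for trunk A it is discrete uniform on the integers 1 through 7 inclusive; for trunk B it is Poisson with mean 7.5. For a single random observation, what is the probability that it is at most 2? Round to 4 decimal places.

0.1636

Conditional on each trunk, P(X ≤ 2): A: 0.285714; B: 0.0202567.
By total probability, P(X ≤ 2) = 0.54·0.285714 + 0.46·0.0202567 = 0.163604.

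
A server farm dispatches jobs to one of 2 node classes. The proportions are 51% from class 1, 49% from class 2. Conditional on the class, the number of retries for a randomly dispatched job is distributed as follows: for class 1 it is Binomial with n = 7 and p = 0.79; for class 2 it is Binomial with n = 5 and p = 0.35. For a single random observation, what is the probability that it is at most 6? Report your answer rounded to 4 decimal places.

0.9021

Conditional on each class, P(X ≤ 6): 1: 0.807961; 2: 1.
By total probability, P(X ≤ 6) = 0.51·0.807961 + 0.49·1 = 0.90206.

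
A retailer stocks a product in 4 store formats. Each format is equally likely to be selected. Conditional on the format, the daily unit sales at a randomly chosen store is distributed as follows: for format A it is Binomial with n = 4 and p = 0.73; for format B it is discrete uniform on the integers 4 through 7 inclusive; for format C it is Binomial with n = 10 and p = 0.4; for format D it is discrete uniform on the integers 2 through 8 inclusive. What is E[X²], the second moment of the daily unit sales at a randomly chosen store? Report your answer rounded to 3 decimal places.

22.054

For each component E[X²] = Var + (mean)², giving A: 9.3148; B: 31.5; C: 18.4; D: 29.
Overall E[X²] = 0.25·9.3148 + 0.25·31.5 + 0.25·18.4 + 0.25·29 = 22.0537.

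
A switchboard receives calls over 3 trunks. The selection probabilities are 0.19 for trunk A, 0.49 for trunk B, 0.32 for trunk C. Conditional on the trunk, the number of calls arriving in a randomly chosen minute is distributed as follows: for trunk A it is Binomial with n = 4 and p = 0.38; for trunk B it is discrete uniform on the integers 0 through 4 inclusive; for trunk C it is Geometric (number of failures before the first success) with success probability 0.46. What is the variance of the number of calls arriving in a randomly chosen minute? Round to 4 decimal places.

Per component, A: μ=1.52, E[X²]=3.2528; B: μ=2, E[X²]=6; C: μ=1.17391, E[X²]=3.93006.
E[X] = 0.19·1.52 + 0.49·2 + 0.32·1.17391 = 1.64445.
E[X²] = 0.19·3.2528 + 0.49·6 + 0.32·3.93006 = 4.81565.
Var(X) = E[X²] − (E[X])² = 4.81565 − 2.70422 = 2.11143.

2.1114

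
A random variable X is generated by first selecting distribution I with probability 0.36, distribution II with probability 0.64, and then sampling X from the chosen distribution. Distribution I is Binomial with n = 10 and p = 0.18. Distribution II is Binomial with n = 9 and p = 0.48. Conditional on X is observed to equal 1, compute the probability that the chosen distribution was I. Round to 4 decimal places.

0.8802

Likelihoods P(X=1 | ·): I: 0.301715; II: 0.0230946.
Posterior ∝ prior × likelihood. Numerator for I: 0.36·0.301715 = 0.108617.
Normalizing constant: 0.36·0.301715 + 0.64·0.0230946 = 0.123398.
P(I | observation) = 0.108617 / 0.123398 = 0.880221.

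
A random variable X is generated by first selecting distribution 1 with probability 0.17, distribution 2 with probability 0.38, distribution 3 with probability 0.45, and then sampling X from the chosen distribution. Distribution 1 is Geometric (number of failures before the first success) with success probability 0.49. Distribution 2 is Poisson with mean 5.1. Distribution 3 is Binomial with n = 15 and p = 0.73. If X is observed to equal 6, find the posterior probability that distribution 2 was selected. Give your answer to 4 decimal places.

Likelihoods P(X=6 | ·): 1: 0.00862218; 2: 0.149; 3: 0.00577584.
Posterior ∝ prior × likelihood. Numerator for 2: 0.38·0.149 = 0.0566201.
Normalizing constant: 0.17·0.00862218 + 0.38·0.149 + 0.45·0.00577584 = 0.060685.
P(2 | observation) = 0.0566201 / 0.060685 = 0.933016.

0.9330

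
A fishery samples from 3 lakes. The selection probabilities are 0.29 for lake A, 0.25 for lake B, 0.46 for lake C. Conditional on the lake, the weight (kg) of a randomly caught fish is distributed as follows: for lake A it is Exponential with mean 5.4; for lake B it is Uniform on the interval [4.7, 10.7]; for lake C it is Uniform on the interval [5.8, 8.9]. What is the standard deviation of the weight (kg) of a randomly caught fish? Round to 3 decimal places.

Per component, A: μ=5.4, E[X²]=58.32; B: μ=7.7, E[X²]=62.29; C: μ=7.35, E[X²]=54.8233.
E[X] = 0.29·5.4 + 0.25·7.7 + 0.46·7.35 = 6.872.
E[X²] = 0.29·58.32 + 0.25·62.29 + 0.46·54.8233 = 57.704.
Var(X) = E[X²] − (E[X])² = 57.704 − 47.2244 = 10.4796.
SD(X) = √10.4796 = 3.23723.

3.237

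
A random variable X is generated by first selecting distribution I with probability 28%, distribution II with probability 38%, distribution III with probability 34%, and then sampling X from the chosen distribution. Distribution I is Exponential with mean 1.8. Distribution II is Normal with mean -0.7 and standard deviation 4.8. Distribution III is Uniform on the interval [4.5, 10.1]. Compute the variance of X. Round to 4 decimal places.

Per component, I: μ=1.8, E[X²]=6.48; II: μ=-0.7, E[X²]=23.53; III: μ=7.3, E[X²]=55.9033.
E[X] = 0.28·1.8 + 0.38·-0.7 + 0.34·7.3 = 2.72.
E[X²] = 0.28·6.48 + 0.38·23.53 + 0.34·55.9033 = 29.7629.
Var(X) = E[X²] − (E[X])² = 29.7629 − 7.3984 = 22.3645.

22.3645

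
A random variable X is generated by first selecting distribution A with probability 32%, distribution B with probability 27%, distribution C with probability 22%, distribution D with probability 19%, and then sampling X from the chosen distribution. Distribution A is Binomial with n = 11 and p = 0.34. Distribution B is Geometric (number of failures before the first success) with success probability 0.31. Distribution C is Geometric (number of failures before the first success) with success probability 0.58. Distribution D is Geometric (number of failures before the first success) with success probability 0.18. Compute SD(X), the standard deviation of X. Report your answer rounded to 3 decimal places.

3.117

Per component, A: μ=3.74, E[X²]=16.456; B: μ=2.22581, E[X²]=12.1342; C: μ=0.724138, E[X²]=1.77289; D: μ=4.55556, E[X²]=46.0617.
E[X] = 0.32·3.74 + 0.27·2.22581 + 0.22·0.724138 + 0.19·4.55556 = 2.82263.
E[X²] = 0.32·16.456 + 0.27·12.1342 + 0.22·1.77289 + 0.19·46.0617 = 17.6839.
Var(X) = E[X²] − (E[X])² = 17.6839 − 7.96726 = 9.71667.
SD(X) = √9.71667 = 3.11716.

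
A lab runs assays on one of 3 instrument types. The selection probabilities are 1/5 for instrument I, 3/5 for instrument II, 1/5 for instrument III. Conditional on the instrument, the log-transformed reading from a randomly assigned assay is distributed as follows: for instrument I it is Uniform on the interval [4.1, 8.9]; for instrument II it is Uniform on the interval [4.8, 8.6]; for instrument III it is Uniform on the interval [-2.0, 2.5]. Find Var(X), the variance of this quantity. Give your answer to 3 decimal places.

8.003

Per component, I: μ=6.5, E[X²]=44.17; II: μ=6.7, E[X²]=46.0933; III: μ=0.25, E[X²]=1.75.
E[X] = 0.2·6.5 + 0.6·6.7 + 0.2·0.25 = 5.37.
E[X²] = 0.2·44.17 + 0.6·46.0933 + 0.2·1.75 = 36.84.
Var(X) = E[X²] − (E[X])² = 36.84 − 28.8369 = 8.0031.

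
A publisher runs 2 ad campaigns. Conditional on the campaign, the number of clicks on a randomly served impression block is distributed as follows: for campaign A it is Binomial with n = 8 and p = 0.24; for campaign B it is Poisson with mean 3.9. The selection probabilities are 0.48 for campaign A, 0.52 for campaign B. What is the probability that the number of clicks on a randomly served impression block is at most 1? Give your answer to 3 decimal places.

Conditional on each campaign, P(X ≤ 1): A: 0.392491; B: 0.0991854.
By total probability, P(X ≤ 1) = 0.48·0.392491 + 0.52·0.0991854 = 0.239972.

0.240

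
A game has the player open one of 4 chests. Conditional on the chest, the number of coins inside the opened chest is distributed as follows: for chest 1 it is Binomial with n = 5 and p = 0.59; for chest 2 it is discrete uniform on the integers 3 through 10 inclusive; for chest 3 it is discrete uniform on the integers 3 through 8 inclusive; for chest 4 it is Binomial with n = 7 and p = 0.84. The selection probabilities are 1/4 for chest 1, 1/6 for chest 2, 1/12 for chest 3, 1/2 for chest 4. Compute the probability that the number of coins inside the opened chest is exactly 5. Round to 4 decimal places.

Conditional on each chest, P(X = 5): 1: 0.0714924; 2: 0.125; 3: 0.166667; 4: 0.224831.
By total probability, P(X = 5) = 0.25·0.0714924 + 0.166667·0.125 + 0.0833333·0.166667 + 0.5·0.224831 = 0.165011.

0.1650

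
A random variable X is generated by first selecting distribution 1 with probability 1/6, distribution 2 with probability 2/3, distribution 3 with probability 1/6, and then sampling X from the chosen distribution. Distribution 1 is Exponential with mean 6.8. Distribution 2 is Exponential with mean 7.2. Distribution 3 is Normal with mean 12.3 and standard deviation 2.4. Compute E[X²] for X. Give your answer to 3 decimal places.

For each component E[X²] = Var + (mean)², giving 1: 92.48; 2: 103.68; 3: 157.05.
Overall E[X²] = 0.166667·92.48 + 0.666667·103.68 + 0.166667·157.05 = 110.708.

110.708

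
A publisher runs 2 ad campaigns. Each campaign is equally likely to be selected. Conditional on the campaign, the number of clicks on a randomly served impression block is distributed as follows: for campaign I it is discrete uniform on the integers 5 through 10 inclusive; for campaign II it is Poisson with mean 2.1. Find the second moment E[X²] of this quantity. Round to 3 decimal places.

32.838

For each component E[X²] = Var + (mean)², giving I: 59.1667; II: 6.51.
Overall E[X²] = 0.5·59.1667 + 0.5·6.51 = 32.8383.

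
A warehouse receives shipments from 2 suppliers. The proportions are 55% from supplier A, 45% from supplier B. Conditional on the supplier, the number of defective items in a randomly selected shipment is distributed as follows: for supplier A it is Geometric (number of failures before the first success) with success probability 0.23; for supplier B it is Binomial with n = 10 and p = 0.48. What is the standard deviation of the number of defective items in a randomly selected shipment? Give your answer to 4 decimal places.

3.1066

Per component, A: μ=3.34783, E[X²]=25.7637; B: μ=4.8, E[X²]=25.536.
E[X] = 0.55·3.34783 + 0.45·4.8 = 4.0013.
E[X²] = 0.55·25.7637 + 0.45·25.536 = 25.6612.
Var(X) = E[X²] − (E[X])² = 25.6612 − 16.0104 = 9.6508.
SD(X) = √9.6508 = 3.10657.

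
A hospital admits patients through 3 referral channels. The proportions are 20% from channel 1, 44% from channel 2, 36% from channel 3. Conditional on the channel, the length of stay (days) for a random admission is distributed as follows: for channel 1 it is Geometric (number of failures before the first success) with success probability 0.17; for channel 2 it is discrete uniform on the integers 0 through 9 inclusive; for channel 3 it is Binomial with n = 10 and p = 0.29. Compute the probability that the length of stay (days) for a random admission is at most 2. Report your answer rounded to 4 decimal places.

Conditional on each channel, P(X ≤ 2): 1: 0.428213; 2: 0.3; 3: 0.409899.
By total probability, P(X ≤ 2) = 0.2·0.428213 + 0.44·0.3 + 0.36·0.409899 = 0.365206.

0.3652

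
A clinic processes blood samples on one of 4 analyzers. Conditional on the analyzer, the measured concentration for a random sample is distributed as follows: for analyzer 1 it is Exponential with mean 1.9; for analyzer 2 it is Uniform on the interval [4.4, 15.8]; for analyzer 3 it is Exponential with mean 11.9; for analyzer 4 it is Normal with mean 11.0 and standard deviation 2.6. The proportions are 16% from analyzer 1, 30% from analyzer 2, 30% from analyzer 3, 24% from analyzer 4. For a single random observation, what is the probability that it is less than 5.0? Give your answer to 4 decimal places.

Conditional on each analyzer, P(X < 5.0): 1: 0.928035; 2: 0.0526316; 3: 0.343064; 4: 0.0105081.
By total probability, P(X < 5.0) = 0.16·0.928035 + 0.3·0.0526316 + 0.3·0.343064 + 0.24·0.0105081 = 0.269716.

0.2697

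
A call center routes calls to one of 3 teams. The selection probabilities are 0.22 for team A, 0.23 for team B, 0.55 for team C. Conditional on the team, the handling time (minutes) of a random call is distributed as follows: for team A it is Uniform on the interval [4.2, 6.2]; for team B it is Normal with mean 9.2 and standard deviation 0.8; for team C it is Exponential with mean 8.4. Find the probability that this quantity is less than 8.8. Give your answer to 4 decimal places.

0.6480

Conditional on each team, P(X < 8.8): A: 1; B: 0.308538; C: 0.649228.
By total probability, P(X < 8.8) = 0.22·1 + 0.23·0.308538 + 0.55·0.649228 = 0.648039.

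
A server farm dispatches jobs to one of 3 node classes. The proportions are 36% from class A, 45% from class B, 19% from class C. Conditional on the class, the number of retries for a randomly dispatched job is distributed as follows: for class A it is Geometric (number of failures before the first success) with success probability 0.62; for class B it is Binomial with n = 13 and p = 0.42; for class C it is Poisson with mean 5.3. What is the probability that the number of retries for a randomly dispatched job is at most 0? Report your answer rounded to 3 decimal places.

0.225

Conditional on each class, P(X ≤ 0): A: 0.62; B: 0.000840551; C: 0.00499159.
By total probability, P(X ≤ 0) = 0.36·0.62 + 0.45·0.000840551 + 0.19·0.00499159 = 0.224527.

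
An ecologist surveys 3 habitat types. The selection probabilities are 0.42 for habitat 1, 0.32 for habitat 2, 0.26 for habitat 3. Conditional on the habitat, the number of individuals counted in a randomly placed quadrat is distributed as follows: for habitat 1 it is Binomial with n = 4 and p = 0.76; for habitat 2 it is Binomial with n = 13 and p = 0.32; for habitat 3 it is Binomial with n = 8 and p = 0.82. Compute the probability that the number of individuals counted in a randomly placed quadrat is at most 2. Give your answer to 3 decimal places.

0.155

Conditional on each habitat, P(X ≤ 2): 1: 0.244961; 2: 0.162123; 3: 0.000681619.
By total probability, P(X ≤ 2) = 0.42·0.244961 + 0.32·0.162123 + 0.26·0.000681619 = 0.15494.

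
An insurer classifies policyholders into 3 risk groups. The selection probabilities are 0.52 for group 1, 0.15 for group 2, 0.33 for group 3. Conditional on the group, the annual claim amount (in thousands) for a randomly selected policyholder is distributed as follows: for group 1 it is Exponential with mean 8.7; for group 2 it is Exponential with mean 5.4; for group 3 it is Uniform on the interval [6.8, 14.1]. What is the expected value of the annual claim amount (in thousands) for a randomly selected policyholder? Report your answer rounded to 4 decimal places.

Component means — 1: 8.7; 2: 5.4; 3: 10.45.
E[X] = 0.52·8.7 + 0.15·5.4 + 0.33·10.45 = 8.7825.

8.7825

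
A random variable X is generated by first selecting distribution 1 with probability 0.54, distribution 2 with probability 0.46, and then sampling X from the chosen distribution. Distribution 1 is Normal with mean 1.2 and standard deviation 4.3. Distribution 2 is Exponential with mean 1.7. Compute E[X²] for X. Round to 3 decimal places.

13.421

For each component E[X²] = Var + (mean)², giving 1: 19.93; 2: 5.78.
Overall E[X²] = 0.54·19.93 + 0.46·5.78 = 13.421.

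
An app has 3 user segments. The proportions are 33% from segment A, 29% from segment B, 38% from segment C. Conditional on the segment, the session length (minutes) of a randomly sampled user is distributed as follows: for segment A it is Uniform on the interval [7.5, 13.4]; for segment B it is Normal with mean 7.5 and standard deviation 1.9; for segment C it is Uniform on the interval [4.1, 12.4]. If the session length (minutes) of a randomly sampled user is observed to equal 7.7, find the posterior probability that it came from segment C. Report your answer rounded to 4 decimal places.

0.2821

Likelihoods f(7.7 | ·): A: 0.169492; B: 0.20881; C: 0.120482.
Posterior ∝ prior × likelihood. Numerator for C: 0.38·0.120482 = 0.0457831.
Normalizing constant: 0.33·0.169492 + 0.29·0.20881 + 0.38·0.120482 = 0.16227.
P(C | observation) = 0.0457831 / 0.16227 = 0.282141.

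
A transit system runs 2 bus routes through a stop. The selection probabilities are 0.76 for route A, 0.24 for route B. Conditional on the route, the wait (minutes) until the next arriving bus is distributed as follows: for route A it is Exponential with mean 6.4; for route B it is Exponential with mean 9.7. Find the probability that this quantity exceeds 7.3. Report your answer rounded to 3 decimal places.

Conditional on each route, P(X > 7.3): A: 0.319619; B: 0.471151.
By total probability, P(X > 7.3) = 0.76·0.319619 + 0.24·0.471151 = 0.355987.

0.356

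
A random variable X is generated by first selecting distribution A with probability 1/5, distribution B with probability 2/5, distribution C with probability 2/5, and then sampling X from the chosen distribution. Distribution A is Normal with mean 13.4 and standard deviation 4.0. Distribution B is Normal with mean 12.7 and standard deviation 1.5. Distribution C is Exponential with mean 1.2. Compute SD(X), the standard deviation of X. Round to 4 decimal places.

Per component, A: μ=13.4, E[X²]=195.56; B: μ=12.7, E[X²]=163.54; C: μ=1.2, E[X²]=2.88.
E[X] = 0.2·13.4 + 0.4·12.7 + 0.4·1.2 = 8.24.
E[X²] = 0.2·195.56 + 0.4·163.54 + 0.4·2.88 = 105.68.
Var(X) = E[X²] − (E[X])² = 105.68 − 67.8976 = 37.7824.
SD(X) = √37.7824 = 6.14674.

6.1467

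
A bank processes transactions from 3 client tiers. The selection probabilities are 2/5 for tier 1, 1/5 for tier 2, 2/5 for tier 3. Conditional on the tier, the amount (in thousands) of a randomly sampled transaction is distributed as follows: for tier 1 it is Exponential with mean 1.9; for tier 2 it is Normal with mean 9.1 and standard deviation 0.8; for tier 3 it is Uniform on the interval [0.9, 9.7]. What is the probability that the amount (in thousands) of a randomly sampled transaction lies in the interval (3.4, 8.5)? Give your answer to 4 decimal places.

Conditional on each tier, P(3.4 < X < 8.5): 1: 0.155643; 2: 0.226627; 3: 0.579545.
By total probability, P(3.4 < X < 8.5) = 0.4·0.155643 + 0.2·0.226627 + 0.4·0.579545 = 0.339401.

0.3394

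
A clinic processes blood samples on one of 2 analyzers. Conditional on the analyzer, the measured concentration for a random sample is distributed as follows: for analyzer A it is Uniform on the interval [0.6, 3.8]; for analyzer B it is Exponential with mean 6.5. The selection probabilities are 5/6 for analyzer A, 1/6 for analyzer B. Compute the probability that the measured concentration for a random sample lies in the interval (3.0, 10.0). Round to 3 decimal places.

0.278

Conditional on each analyzer, P(3.0 < X < 10.0): A: 0.25; B: 0.415602.
By total probability, P(3.0 < X < 10.0) = 0.833333·0.25 + 0.166667·0.415602 = 0.2776.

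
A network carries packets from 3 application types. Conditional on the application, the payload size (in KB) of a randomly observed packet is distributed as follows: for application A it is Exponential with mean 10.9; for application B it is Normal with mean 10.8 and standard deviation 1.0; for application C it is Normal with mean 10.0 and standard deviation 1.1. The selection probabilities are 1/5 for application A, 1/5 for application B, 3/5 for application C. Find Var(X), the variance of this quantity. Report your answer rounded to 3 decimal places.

24.862

Per component, A: μ=10.9, E[X²]=237.62; B: μ=10.8, E[X²]=117.64; C: μ=10, E[X²]=101.21.
E[X] = 0.2·10.9 + 0.2·10.8 + 0.6·10 = 10.34.
E[X²] = 0.2·237.62 + 0.2·117.64 + 0.6·101.21 = 131.778.
Var(X) = E[X²] − (E[X])² = 131.778 − 106.916 = 24.8624.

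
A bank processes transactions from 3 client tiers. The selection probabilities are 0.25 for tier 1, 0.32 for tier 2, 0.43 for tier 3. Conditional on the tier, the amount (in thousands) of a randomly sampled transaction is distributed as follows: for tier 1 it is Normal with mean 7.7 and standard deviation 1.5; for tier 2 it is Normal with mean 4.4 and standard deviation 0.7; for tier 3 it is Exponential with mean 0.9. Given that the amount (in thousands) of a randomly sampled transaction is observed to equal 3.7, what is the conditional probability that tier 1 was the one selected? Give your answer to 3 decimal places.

0.016

Likelihoods f(3.7 | ·): 1: 0.00759732; 2: 0.345672; 3: 0.0182106.
Posterior ∝ prior × likelihood. Numerator for 1: 0.25·0.00759732 = 0.00189933.
Normalizing constant: 0.25·0.00759732 + 0.32·0.345672 + 0.43·0.0182106 = 0.120345.
P(1 | observation) = 0.00189933 / 0.120345 = 0.0157824.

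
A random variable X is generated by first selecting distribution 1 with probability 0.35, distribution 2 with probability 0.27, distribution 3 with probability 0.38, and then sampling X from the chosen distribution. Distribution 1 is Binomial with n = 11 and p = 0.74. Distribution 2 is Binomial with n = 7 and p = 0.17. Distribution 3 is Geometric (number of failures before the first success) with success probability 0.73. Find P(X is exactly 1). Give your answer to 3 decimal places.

0.180

Conditional on each component, P(X = 1): 1: 1.1491e-05; 2: 0.389059; 3: 0.1971.
By total probability, P(X = 1) = 0.35·1.1491e-05 + 0.27·0.389059 + 0.38·0.1971 = 0.179948.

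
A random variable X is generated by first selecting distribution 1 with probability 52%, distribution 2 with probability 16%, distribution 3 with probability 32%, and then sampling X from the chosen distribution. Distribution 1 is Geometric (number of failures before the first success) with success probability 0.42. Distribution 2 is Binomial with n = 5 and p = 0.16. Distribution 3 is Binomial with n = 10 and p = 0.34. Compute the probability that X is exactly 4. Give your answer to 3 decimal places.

Conditional on each component, P(X = 4): 1: 0.0475293; 2: 0.00275251; 3: 0.231952.
By total probability, P(X = 4) = 0.52·0.0475293 + 0.16·0.00275251 + 0.32·0.231952 = 0.0993803.

0.099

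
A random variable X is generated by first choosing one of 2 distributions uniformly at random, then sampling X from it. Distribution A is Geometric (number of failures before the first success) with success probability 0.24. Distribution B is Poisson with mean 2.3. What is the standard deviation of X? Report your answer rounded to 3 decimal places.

Per component, A: μ=3.16667, E[X²]=23.2222; B: μ=2.3, E[X²]=7.59.
E[X] = 0.5·3.16667 + 0.5·2.3 = 2.73333.
E[X²] = 0.5·23.2222 + 0.5·7.59 = 15.4061.
Var(X) = E[X²] − (E[X])² = 15.4061 − 7.47111 = 7.935.
SD(X) = √7.935 = 2.81691.

2.817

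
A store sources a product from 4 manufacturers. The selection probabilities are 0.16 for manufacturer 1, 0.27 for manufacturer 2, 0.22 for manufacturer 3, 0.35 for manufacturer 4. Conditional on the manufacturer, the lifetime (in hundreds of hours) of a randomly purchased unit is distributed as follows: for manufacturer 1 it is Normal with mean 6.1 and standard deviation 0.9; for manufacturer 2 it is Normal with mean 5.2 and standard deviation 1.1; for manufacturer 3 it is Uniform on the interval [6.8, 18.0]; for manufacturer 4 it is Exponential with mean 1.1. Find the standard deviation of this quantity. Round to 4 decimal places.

4.5290

Per component, 1: μ=6.1, E[X²]=38.02; 2: μ=5.2, E[X²]=28.25; 3: μ=12.4, E[X²]=164.213; 4: μ=1.1, E[X²]=2.42.
E[X] = 0.16·6.1 + 0.27·5.2 + 0.22·12.4 + 0.35·1.1 = 5.493.
E[X²] = 0.16·38.02 + 0.27·28.25 + 0.22·164.213 + 0.35·2.42 = 50.6846.
Var(X) = E[X²] − (E[X])² = 50.6846 − 30.173 = 20.5116.
SD(X) = √20.5116 = 4.52897.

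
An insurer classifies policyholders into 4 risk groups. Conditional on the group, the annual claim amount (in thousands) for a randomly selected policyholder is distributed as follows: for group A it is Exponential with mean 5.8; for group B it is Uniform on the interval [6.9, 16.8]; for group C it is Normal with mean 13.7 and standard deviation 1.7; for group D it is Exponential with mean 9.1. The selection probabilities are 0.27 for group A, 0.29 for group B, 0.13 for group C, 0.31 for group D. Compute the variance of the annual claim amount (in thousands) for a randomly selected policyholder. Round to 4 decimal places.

Per component, A: μ=5.8, E[X²]=67.28; B: μ=11.85, E[X²]=148.59; C: μ=13.7, E[X²]=190.58; D: μ=9.1, E[X²]=165.62.
E[X] = 0.27·5.8 + 0.29·11.85 + 0.13·13.7 + 0.31·9.1 = 9.6045.
E[X²] = 0.27·67.28 + 0.29·148.59 + 0.13·190.58 + 0.31·165.62 = 137.374.
Var(X) = E[X²] − (E[X])² = 137.374 − 92.2464 = 45.1279.

45.1279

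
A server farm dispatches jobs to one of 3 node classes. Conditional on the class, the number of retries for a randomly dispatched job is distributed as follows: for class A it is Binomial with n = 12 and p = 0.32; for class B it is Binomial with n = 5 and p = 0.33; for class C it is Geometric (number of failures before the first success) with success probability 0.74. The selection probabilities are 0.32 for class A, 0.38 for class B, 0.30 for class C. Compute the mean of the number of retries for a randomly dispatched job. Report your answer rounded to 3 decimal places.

Component means — A: 3.84; B: 1.65; C: 0.351351.
E[X] = 0.32·3.84 + 0.38·1.65 + 0.3·0.351351 = 1.96121.

1.961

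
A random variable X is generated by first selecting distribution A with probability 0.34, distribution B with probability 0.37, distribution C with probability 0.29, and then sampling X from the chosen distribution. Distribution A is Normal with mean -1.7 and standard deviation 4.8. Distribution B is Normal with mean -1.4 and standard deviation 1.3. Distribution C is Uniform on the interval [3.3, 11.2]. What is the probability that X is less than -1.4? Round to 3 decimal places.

0.363

Conditional on each component, P(X < -1.4): A: 0.524918; B: 0.5; C: 0.
By total probability, P(X < -1.4) = 0.34·0.524918 + 0.37·0.5 + 0.29·0 = 0.363472.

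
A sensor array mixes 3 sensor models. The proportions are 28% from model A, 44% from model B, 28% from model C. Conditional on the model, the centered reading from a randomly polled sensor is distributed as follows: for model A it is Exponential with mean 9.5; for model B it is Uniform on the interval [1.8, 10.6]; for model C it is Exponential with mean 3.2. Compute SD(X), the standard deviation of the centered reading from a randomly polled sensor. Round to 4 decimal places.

Per component, A: μ=9.5, E[X²]=180.5; B: μ=6.2, E[X²]=44.8933; C: μ=3.2, E[X²]=20.48.
E[X] = 0.28·9.5 + 0.44·6.2 + 0.28·3.2 = 6.284.
E[X²] = 0.28·180.5 + 0.44·44.8933 + 0.28·20.48 = 76.0275.
Var(X) = E[X²] − (E[X])² = 76.0275 − 39.4887 = 36.5388.
SD(X) = √36.5388 = 6.04473.

6.0447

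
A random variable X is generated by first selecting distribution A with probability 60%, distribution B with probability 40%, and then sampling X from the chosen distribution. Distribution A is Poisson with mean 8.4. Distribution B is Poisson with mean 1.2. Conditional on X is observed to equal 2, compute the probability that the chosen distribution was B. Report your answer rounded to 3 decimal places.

Likelihoods P(X=2 | ·): A: 0.00793332; B: 0.21686.
Posterior ∝ prior × likelihood. Numerator for B: 0.4·0.21686 = 0.0867439.
Normalizing constant: 0.6·0.00793332 + 0.4·0.21686 = 0.0915039.
P(B | observation) = 0.0867439 / 0.0915039 = 0.94798.

0.948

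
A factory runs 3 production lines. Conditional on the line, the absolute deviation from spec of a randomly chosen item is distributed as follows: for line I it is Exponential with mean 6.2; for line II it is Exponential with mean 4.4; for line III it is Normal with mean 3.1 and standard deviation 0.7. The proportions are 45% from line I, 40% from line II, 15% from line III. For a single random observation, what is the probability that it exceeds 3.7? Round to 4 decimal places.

0.4496

Conditional on each line, P(X > 3.7): I: 0.550585; II: 0.431318; III: 0.195683.
By total probability, P(X > 3.7) = 0.45·0.550585 + 0.4·0.431318 + 0.15·0.195683 = 0.449643.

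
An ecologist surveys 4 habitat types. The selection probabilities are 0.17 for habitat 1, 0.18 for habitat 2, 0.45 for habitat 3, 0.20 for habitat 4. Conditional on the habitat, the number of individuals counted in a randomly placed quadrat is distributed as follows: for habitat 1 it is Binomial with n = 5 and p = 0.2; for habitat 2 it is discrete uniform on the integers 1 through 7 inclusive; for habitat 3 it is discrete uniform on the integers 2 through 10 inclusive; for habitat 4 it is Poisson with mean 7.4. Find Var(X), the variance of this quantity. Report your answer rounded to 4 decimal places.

9.8331

Per component, 1: μ=1, E[X²]=1.8; 2: μ=4, E[X²]=20; 3: μ=6, E[X²]=42.6667; 4: μ=7.4, E[X²]=62.16.
E[X] = 0.17·1 + 0.18·4 + 0.45·6 + 0.2·7.4 = 5.07.
E[X²] = 0.17·1.8 + 0.18·20 + 0.45·42.6667 + 0.2·62.16 = 35.538.
Var(X) = E[X²] − (E[X])² = 35.538 − 25.7049 = 9.8331.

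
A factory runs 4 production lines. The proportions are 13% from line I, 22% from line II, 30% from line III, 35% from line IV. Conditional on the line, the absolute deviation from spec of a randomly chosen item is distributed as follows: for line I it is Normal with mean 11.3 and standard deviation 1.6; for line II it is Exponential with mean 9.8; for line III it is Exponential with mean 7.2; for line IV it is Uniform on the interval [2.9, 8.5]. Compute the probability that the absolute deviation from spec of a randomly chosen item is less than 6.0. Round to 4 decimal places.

0.4642

Conditional on each line, P(X < 6.0): I: 0.000462331; II: 0.457868; III: 0.565402; IV: 0.553571.
By total probability, P(X < 6.0) = 0.13·0.000462331 + 0.22·0.457868 + 0.3·0.565402 + 0.35·0.553571 = 0.464161.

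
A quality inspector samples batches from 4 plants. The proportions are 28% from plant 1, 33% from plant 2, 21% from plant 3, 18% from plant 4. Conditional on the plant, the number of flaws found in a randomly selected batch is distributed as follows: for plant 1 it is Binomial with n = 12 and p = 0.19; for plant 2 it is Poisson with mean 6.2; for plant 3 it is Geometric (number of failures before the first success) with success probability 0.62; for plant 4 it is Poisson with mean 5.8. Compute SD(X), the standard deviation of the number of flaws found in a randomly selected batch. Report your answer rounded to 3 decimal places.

3.035

Per component, 1: μ=2.28, E[X²]=7.0452; 2: μ=6.2, E[X²]=44.64; 3: μ=0.612903, E[X²]=1.3642; 4: μ=5.8, E[X²]=39.44.
E[X] = 0.28·2.28 + 0.33·6.2 + 0.21·0.612903 + 0.18·5.8 = 3.85711.
E[X²] = 0.28·7.0452 + 0.33·44.64 + 0.21·1.3642 + 0.18·39.44 = 24.0895.
Var(X) = E[X²] − (E[X])² = 24.0895 − 14.8773 = 9.21224.
SD(X) = √9.21224 = 3.03517.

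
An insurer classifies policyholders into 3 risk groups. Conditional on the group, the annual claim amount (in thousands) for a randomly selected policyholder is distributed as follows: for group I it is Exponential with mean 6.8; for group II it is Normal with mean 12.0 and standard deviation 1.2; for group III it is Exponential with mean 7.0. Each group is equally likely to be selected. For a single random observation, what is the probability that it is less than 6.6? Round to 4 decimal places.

Conditional on each group, P(X < 6.6): I: 0.62114; II: 3.39767e-06; III: 0.610487.
By total probability, P(X < 6.6) = 0.333333·0.62114 + 0.333333·3.39767e-06 + 0.333333·0.610487 = 0.410543.

0.4105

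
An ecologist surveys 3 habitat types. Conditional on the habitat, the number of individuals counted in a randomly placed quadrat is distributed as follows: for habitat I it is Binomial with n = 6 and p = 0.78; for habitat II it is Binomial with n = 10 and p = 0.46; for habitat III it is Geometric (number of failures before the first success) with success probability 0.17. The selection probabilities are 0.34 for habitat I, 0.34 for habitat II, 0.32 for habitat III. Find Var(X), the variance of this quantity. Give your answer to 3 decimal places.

Per component, I: μ=4.68, E[X²]=22.932; II: μ=4.6, E[X²]=23.644; III: μ=4.88235, E[X²]=52.5571.
E[X] = 0.34·4.68 + 0.34·4.6 + 0.32·4.88235 = 4.71755.
E[X²] = 0.34·22.932 + 0.34·23.644 + 0.32·52.5571 = 32.6541.
Var(X) = E[X²] − (E[X])² = 32.6541 − 22.2553 = 10.3988.

10.399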